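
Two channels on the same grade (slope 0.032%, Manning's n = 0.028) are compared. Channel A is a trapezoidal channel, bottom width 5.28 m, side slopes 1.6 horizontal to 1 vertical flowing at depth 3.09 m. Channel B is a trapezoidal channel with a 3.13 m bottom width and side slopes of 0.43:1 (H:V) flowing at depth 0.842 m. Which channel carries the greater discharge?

channel A

Channel A: With bottom width b = 5.28 m and side slope z = 1.6: A = (b + zy)y = (5.28 + 1.6×3.09)×3.09 = 31.59 m²; P = b + 2y√(1+z²) = 5.28 + 2×3.09×1.887 = 16.94 m. Hydraulic radius R = A/P = 31.59/16.94 = 1.865 m. Q_A = (1/0.028)·31.59·1.865^(2/3)·√0.00032 = 30.58 m³/s.
Channel B: With bottom width b = 3.13 m and side slope z = 0.43: A = (b + zy)y = (3.13 + 0.43×0.842)×0.842 = 2.94 m²; P = b + 2y√(1+z²) = 3.13 + 2×0.842×1.089 = 4.963 m. Hydraulic radius R = A/P = 2.94/4.963 = 0.5924 m. Q_B = (1/0.028)·2.94·0.5924^(2/3)·√0.00032 = 1.325 m³/s.
Q_A = 30.58 m³/s vs Q_B = 1.325 m³/s, so channel A carries more.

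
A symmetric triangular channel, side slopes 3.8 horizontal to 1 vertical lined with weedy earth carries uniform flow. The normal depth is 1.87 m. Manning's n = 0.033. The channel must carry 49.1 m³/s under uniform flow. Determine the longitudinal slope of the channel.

S = 0.017

For a triangular section with side slope z = 3.8: A = zy² = 3.8×1.87² = 13.29 m²; P = 2y√(1+z²) = 2×1.87×3.929 = 14.7 m.
Hydraulic radius R = A/P = 13.29/14.7 = 0.9042 m.
From Manning's equation, S = [nQ / (1 A R^(2/3))]² = [0.033 × 49.1 / (1 × 13.29 × 0.9042^(2/3))]² = 0.017.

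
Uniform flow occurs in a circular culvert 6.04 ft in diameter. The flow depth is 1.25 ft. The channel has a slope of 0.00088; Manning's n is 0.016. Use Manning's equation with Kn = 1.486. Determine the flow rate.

For a circular section of diameter D = 6.04 ft at depth y = 1.25 ft, the central angle is θ = 2 arccos(1 − 2y/D) = 1.889 rad. Then A = (D²/8)(θ − sin θ) = 4.284 ft² and P = Dθ/2 = 5.705 ft.
Hydraulic radius R = A/P = 4.284/5.705 = 0.7509 ft.
Manning's equation: Q = (1.486/n) A R^(2/3) S^(1/2) = (1.486/0.016) × 4.284 × 0.7509^(2/3) × 0.00088^(1/2) = 9.75 ft³/s.

Q = 9.75 ft³/s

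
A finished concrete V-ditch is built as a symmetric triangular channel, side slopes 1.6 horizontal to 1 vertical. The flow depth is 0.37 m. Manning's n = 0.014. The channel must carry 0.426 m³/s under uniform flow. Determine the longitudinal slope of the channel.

For a triangular section with side slope z = 1.6: A = zy² = 1.6×0.37² = 0.219 m²; P = 2y√(1+z²) = 2×0.37×1.887 = 1.396 m.
Hydraulic radius R = A/P = 0.219/1.396 = 0.1569 m.
From Manning's equation, S = [nQ / (1 A R^(2/3))]² = [0.014 × 0.426 / (1 × 0.219 × 0.1569^(2/3))]² = 0.00876.

S = 0.00876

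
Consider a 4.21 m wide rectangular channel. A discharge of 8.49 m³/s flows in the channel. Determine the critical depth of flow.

y_c = 0.746 m

For a rectangular channel, critical depth y_c = (q²/g)^(1/3) where q = Q/b = 8.49/4.21 = 2.017 m²/s.
So y_c = (2.017²/9.81)^(1/3) = 0.746 m.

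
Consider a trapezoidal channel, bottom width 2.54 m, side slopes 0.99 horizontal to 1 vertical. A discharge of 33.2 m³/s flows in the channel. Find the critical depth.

At critical depth, Q² T / (g A³) = 1, i.e. A³/T = Q²/g = 33.2²/9.81 = 112.4.
Try y = 2.18 m: A³/T = 156.7 — high.
Try y = 1.37 m: A³/T = 28.96 — low.
Try y = 1.99 m: A³/T = 111.6 — matches.

y_c = 1.99 m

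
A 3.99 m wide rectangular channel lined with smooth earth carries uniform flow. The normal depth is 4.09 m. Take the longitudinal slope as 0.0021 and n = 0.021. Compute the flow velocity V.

Flow area A = b·y = 3.99 × 4.09 = 16.32 m². Wetted perimeter P = b + 2y = 3.99 + 2×4.09 = 12.17 m.
Hydraulic radius R = A/P = 16.32/12.17 = 1.341 m.
From Manning's equation, V = (1/n) R^(2/3) S^(1/2) = (1/0.021) × 1.341^(2/3) × 0.0021^(1/2) = 2.65 m/s.

V = 2.65 m/s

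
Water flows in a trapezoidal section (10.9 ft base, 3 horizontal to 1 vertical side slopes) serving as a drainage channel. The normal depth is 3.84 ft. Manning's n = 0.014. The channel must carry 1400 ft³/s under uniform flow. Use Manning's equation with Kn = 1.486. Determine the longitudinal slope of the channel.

S = 0.00712

With bottom width b = 10.9 ft and side slope z = 3: A = (b + zy)y = (10.9 + 3×3.84)×3.84 = 86.09 ft²; P = b + 2y√(1+z²) = 10.9 + 2×3.84×3.162 = 35.19 ft.
Hydraulic radius R = A/P = 86.09/35.19 = 2.447 ft.
From Manning's equation, S = [nQ / (1.486 A R^(2/3))]² = [0.014 × 1400 / (1.486 × 86.09 × 2.447^(2/3))]² = 0.00712.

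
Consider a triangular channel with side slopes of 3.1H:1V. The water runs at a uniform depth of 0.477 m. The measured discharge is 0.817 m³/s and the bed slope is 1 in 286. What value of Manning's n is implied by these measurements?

n = 0.019

For a triangular section with side slope z = 3.1: A = zy² = 3.1×0.477² = 0.7053 m²; P = 2y√(1+z²) = 2×0.477×3.257 = 3.107 m.
Hydraulic radius R = A/P = 0.7053/3.107 = 0.227 m.
Rearranging Manning's equation: n = (1/Q) A R^(2/3) S^(1/2) = (1/0.817) × 0.7053 × 0.227^(2/3) × √0.003497 = 0.019.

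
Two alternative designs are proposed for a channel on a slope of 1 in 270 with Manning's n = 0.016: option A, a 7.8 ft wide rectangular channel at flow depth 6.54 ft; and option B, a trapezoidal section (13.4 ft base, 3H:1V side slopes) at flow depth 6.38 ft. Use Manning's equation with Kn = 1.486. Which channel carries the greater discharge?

Channel A: Flow area A = b·y = 7.8 × 6.54 = 51.01 ft². Wetted perimeter P = b + 2y = 7.8 + 2×6.54 = 20.88 ft. Hydraulic radius R = A/P = 51.01/20.88 = 2.443 ft. Q_A = (1.486/0.016)·51.01·2.443^(2/3)·√0.003704 = 523 ft³/s.
Channel B: With bottom width b = 13.4 ft and side slope z = 3: A = (b + zy)y = (13.4 + 3×6.38)×6.38 = 207.6 ft²; P = b + 2y√(1+z²) = 13.4 + 2×6.38×3.162 = 53.75 ft. Hydraulic radius R = A/P = 207.6/53.75 = 3.862 ft. Q_B = (1.486/0.016)·207.6·3.862^(2/3)·√0.003704 = 2889 ft³/s.
Q_A = 523 ft³/s vs Q_B = 2889 ft³/s, so channel B carries more.

channel B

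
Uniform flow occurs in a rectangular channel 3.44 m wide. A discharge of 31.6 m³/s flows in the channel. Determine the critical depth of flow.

For a rectangular channel, critical depth y_c = (q²/g)^(1/3) where q = Q/b = 31.6/3.44 = 9.186 m²/s.
So y_c = (9.186²/9.81)^(1/3) = 2.05 m.

y_c = 2.05 m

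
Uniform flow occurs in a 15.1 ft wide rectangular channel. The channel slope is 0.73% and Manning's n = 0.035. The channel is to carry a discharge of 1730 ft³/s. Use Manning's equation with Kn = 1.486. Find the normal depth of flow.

y_n = 11.5 ft

Manning's equation rearranged: A R^(2/3) = nQ / (1.486·√S) = 0.035 × 1730 / (1.486 × √0.0073) = 476.9.
At y = 8.92 ft: A R^(2/3) = 344.4 — low.
At y = 13.8 ft: A R^(2/3) = 599.5 — high.
At y = 11.5 ft: A R^(2/3) = 477.4 — close enough.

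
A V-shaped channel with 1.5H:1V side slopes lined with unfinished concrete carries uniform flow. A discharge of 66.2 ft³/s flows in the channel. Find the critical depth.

At critical depth, Q² T / (g A³) = 1, i.e. A³/T = Q²/g = 66.2²/32.2 = 136.1.
Try y = 1.8 ft: A³/T = 21.26 — short.
Try y = 3.11 ft: A³/T = 327.3 — over.
Try y = 2.61 ft: A³/T = 136.3 — matches.

y_c = 2.61 ft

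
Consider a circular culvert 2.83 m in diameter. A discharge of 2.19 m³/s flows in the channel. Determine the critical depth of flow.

y_c = 0.632 m

At critical depth, Q² T / (g A³) = 1, i.e. A³/T = Q²/g = 2.19²/9.81 = 0.4889.
Trying y = 0.434 m: A³/T = 0.1118 — short.
Trying y = 0.803 m: A³/T = 1.242 — over.
Trying y = 0.632 m: A³/T = 0.4885 — ≈ 0.4889.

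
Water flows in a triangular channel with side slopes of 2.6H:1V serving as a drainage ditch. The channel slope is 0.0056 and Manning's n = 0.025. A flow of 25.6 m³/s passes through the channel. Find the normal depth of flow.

Manning's equation rearranged: A R^(2/3) = nQ / (1·√S) = 0.025 × 25.6 / (√0.0056) = 8.552.
Try y = 1.51 m: A R^(2/3) = 4.694 — short.
Try y = 2.18 m: A R^(2/3) = 12.5 — over.
Try y = 1.89 m: A R^(2/3) = 8.542 — close enough.

y_n = 1.89 m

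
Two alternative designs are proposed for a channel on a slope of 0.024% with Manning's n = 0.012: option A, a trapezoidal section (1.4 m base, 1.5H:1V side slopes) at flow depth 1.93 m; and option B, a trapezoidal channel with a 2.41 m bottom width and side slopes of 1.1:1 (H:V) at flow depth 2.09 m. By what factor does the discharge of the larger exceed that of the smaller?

Channel A: With bottom width b = 1.4 m and side slope z = 1.5: A = (b + zy)y = (1.4 + 1.5×1.93)×1.93 = 8.289 m²; P = b + 2y√(1+z²) = 1.4 + 2×1.93×1.803 = 8.359 m. Hydraulic radius R = A/P = 8.289/8.359 = 0.9917 m. Q_A = (1/0.012)·8.289·0.9917^(2/3)·√0.00024 = 10.64 m³/s.
Channel B: With bottom width b = 2.41 m and side slope z = 1.1: A = (b + zy)y = (2.41 + 1.1×2.09)×2.09 = 9.842 m²; P = b + 2y√(1+z²) = 2.41 + 2×2.09×1.487 = 8.624 m. Hydraulic radius R = A/P = 9.842/8.624 = 1.141 m. Q_B = (1/0.012)·9.842·1.141^(2/3)·√0.00024 = 13.88 m³/s.
The larger discharge is 13.88 m³/s and the smaller is 10.64 m³/s; the ratio is 1.3.

1.3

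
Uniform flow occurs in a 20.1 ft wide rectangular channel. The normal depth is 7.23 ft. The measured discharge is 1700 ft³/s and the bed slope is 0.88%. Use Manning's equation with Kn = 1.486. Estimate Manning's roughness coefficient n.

Flow area A = b·y = 20.1 × 7.23 = 145.3 ft². Wetted perimeter P = b + 2y = 20.1 + 2×7.23 = 34.56 ft.
Hydraulic radius R = A/P = 145.3/34.56 = 4.205 ft.
Rearranging Manning's equation: n = (1.486/Q) A R^(2/3) S^(1/2) = (1.486/1700) × 145.3 × 4.205^(2/3) × √0.0088 = 0.031.

n = 0.031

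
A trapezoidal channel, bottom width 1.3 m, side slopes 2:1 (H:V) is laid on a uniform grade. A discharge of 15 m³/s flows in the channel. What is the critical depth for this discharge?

At critical depth, Q² T / (g A³) = 1, i.e. A³/T = Q²/g = 15²/9.81 = 22.94.
At y = 1.71 m: A³/T = 64.59 — too large.
At y = 1.09 m: A³/T = 9.643 — too small.
At y = 1.34 m: A³/T = 22.78 — ≈ 22.94.

y_c = 1.34 m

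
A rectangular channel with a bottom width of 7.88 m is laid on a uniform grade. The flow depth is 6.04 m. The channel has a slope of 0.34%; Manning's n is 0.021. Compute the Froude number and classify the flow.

subcritical

Flow area A = b·y = 7.88 × 6.04 = 47.6 m². Wetted perimeter P = b + 2y = 7.88 + 2×6.04 = 19.96 m.
Hydraulic radius R = A/P = 47.6/19.96 = 2.385 m.
V = (1/n) R^(2/3) √S = (1/0.021) × 2.385^(2/3) × √0.0034 = 4.956 m/s. Hydraulic depth D_h = A/T = 47.6/7.88 = 6.04 m.
Froude number Fr = V/√(g·D_h) = 4.956/√(9.81×6.04) = 0.644, which is less than 1, so the flow is subcritical.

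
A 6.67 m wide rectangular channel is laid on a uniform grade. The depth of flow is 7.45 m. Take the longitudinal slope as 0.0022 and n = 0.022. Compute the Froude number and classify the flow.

subcritical

Flow area A = b·y = 6.67 × 7.45 = 49.69 m². Wetted perimeter P = b + 2y = 6.67 + 2×7.45 = 21.57 m.
Hydraulic radius R = A/P = 49.69/21.57 = 2.304 m.
V = (1/n) R^(2/3) √S = (1/0.022) × 2.304^(2/3) × √0.0022 = 3.719 m/s. Hydraulic depth D_h = A/T = 49.69/6.67 = 7.45 m.
Froude number Fr = V/√(g·D_h) = 3.719/√(9.81×7.45) = 0.435, which is less than 1, so the flow is subcritical.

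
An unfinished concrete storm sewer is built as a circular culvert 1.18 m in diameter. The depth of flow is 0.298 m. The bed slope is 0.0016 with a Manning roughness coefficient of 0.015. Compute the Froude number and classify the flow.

For a circular section of diameter D = 1.18 m at depth y = 0.298 m, the central angle is θ = 2 arccos(1 − 2y/D) = 2.106 rad. Then A = (D²/8)(θ − sin θ) = 0.2169 m² and P = Dθ/2 = 1.243 m.
Hydraulic radius R = A/P = 0.2169/1.243 = 0.1745 m.
V = (1/n) R^(2/3) √S = (1/0.015) × 0.1745^(2/3) × √0.0016 = 0.8328 m/s. Hydraulic depth D_h = A/T = 0.2169/1.025 = 0.2115 m.
Froude number Fr = V/√(g·D_h) = 0.8328/√(9.81×0.2115) = 0.578, which is less than 1, so the flow is subcritical.

subcritical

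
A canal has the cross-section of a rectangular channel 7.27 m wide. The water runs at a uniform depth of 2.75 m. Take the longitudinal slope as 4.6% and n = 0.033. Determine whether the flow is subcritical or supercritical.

supercritical

Flow area A = b·y = 7.27 × 2.75 = 19.99 m². Wetted perimeter P = b + 2y = 7.27 + 2×2.75 = 12.77 m.
Hydraulic radius R = A/P = 19.99/12.77 = 1.566 m.
V = (1/n) R^(2/3) √S = (1/0.033) × 1.566^(2/3) × √0.046 = 8.763 m/s. Hydraulic depth D_h = A/T = 19.99/7.27 = 2.75 m.
Froude number Fr = V/√(g·D_h) = 8.763/√(9.81×2.75) = 1.69, which is greater than 1, so the flow is supercritical.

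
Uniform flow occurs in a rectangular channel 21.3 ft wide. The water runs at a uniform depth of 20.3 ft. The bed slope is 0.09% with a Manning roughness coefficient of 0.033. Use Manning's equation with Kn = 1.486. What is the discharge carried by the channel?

Q = 2130 ft³/s

Flow area A = b·y = 21.3 × 20.3 = 432.4 ft². Wetted perimeter P = b + 2y = 21.3 + 2×20.3 = 61.9 ft.
Hydraulic radius R = A/P = 432.4/61.9 = 6.985 ft.
Manning's equation: Q = (1.486/n) A R^(2/3) S^(1/2) = (1.486/0.033) × 432.4 × 6.985^(2/3) × 0.0009^(1/2) = 2130 ft³/s.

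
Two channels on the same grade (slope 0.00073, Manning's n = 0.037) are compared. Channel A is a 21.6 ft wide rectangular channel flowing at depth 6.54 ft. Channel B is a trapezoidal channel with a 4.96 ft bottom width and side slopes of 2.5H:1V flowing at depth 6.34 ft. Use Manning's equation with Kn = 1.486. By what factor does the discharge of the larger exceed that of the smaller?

Channel A: Flow area A = b·y = 21.6 × 6.54 = 141.3 ft². Wetted perimeter P = b + 2y = 21.6 + 2×6.54 = 34.68 ft. Hydraulic radius R = A/P = 141.3/34.68 = 4.073 ft. Q_A = (1.486/0.037)·141.3·4.073^(2/3)·√0.00073 = 391 ft³/s.
Channel B: With bottom width b = 4.96 ft and side slope z = 2.5: A = (b + zy)y = (4.96 + 2.5×6.34)×6.34 = 131.9 ft²; P = b + 2y√(1+z²) = 4.96 + 2×6.34×2.693 = 39.1 ft. Hydraulic radius R = A/P = 131.9/39.1 = 3.374 ft. Q_B = (1.486/0.037)·131.9·3.374^(2/3)·√0.00073 = 322.1 ft³/s.
The larger discharge is 391 ft³/s and the smaller is 322.1 ft³/s; the ratio is 1.21.

1.21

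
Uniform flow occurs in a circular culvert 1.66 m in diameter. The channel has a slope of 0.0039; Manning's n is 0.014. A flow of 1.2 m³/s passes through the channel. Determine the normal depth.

y_n = 0.533 m

Manning's equation rearranged: A R^(2/3) = nQ / (1·√S) = 0.014 × 1.2 / (√0.0039) = 0.269.
At y = 0.464 m: A R^(2/3) = 0.2055 — low.
At y = 0.625 m: A R^(2/3) = 0.3629 — high.
At y = 0.533 m: A R^(2/3) = 0.2688 — close enough.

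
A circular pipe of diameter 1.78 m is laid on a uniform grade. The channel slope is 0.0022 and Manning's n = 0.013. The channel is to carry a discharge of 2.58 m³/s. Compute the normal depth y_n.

y_n = 0.883 m

Manning's equation rearranged: A R^(2/3) = nQ / (1·√S) = 0.013 × 2.58 / (√0.0022) = 0.7151.
Trying y = 0.653 m: A R^(2/3) = 0.4166 — low.
Trying y = 1.07 m: A R^(2/3) = 0.9773 — high.
Trying y = 0.883 m: A R^(2/3) = 0.7156 — close enough.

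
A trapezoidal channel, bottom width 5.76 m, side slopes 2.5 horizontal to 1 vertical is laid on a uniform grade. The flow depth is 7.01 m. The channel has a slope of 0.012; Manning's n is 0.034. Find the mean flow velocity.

With bottom width b = 5.76 m and side slope z = 2.5: A = (b + zy)y = (5.76 + 2.5×7.01)×7.01 = 163.2 m²; P = b + 2y√(1+z²) = 5.76 + 2×7.01×2.693 = 43.51 m.
Hydraulic radius R = A/P = 163.2/43.51 = 3.752 m.
From Manning's equation, V = (1/n) R^(2/3) S^(1/2) = (1/0.034) × 3.752^(2/3) × 0.012^(1/2) = 7.78 m/s.

V = 7.78 m/s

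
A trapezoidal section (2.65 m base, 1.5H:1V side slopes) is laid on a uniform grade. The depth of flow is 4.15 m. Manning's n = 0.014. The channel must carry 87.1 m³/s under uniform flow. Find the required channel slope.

S = 0.00041

With bottom width b = 2.65 m and side slope z = 1.5: A = (b + zy)y = (2.65 + 1.5×4.15)×4.15 = 36.83 m²; P = b + 2y√(1+z²) = 2.65 + 2×4.15×1.803 = 17.61 m.
Hydraulic radius R = A/P = 36.83/17.61 = 2.091 m.
From Manning's equation, S = [nQ / (1 A R^(2/3))]² = [0.014 × 87.1 / (1 × 36.83 × 2.091^(2/3))]² = 0.00041.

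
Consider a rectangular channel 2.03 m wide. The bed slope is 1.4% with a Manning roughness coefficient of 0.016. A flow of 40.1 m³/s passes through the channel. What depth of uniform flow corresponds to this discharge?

y_n = 3.18 m

Manning's equation rearranged: A R^(2/3) = nQ / (1·√S) = 0.016 × 40.1 / (√0.014) = 5.423.
Try y = 2.26 m: A R^(2/3) = 3.618 — low.
Try y = 3.86 m: A R^(2/3) = 6.773 — high.
Try y = 3.18 m: A R^(2/3) = 5.42 — ≈ 5.423.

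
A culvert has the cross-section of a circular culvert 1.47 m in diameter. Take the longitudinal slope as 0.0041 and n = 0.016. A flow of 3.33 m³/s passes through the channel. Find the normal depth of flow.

Manning's equation rearranged: A R^(2/3) = nQ / (1·√S) = 0.016 × 3.33 / (√0.0041) = 0.8321.
Trying y = 0.787 m: A R^(2/3) = 0.4881 — short.
Trying y = 1.15 m: A R^(2/3) = 0.832 — ≈ 0.8321.

y_n = 1.15 m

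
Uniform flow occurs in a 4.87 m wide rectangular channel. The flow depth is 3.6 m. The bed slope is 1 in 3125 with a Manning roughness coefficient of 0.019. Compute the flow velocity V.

V = 1.21 m/s

Flow area A = b·y = 4.87 × 3.6 = 17.53 m². Wetted perimeter P = b + 2y = 4.87 + 2×3.6 = 12.07 m.
Hydraulic radius R = A/P = 17.53/12.07 = 1.453 m.
From Manning's equation, V = (1/n) R^(2/3) S^(1/2) = (1/0.019) × 1.453^(2/3) × 0.00032^(1/2) = 1.21 m/s.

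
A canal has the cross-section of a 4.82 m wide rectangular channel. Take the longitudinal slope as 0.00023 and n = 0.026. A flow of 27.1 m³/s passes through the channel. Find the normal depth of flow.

y_n = 6.6 m

Manning's equation rearranged: A R^(2/3) = nQ / (1·√S) = 0.026 × 27.1 / (√0.00023) = 46.46.
At y = 7.91 m: A R^(2/3) = 57.4 — over.
At y = 4.56 m: A R^(2/3) = 29.77 — short.
At y = 6.6 m: A R^(2/3) = 46.47 — close enough.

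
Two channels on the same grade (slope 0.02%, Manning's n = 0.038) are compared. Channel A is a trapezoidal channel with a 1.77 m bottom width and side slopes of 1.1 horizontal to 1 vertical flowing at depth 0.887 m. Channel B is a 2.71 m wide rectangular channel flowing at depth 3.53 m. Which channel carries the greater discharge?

channel B

Channel A: With bottom width b = 1.77 m and side slope z = 1.1: A = (b + zy)y = (1.77 + 1.1×0.887)×0.887 = 2.435 m²; P = b + 2y√(1+z²) = 1.77 + 2×0.887×1.487 = 4.407 m. Hydraulic radius R = A/P = 2.435/4.407 = 0.5526 m. Q_A = (1/0.038)·2.435·0.5526^(2/3)·√0.0002 = 0.6104 m³/s.
Channel B: Flow area A = b·y = 2.71 × 3.53 = 9.566 m². Wetted perimeter P = b + 2y = 2.71 + 2×3.53 = 9.77 m. Hydraulic radius R = A/P = 9.566/9.77 = 0.9792 m. Q_B = (1/0.038)·9.566·0.9792^(2/3)·√0.0002 = 3.511 m³/s.
Q_A = 0.6104 m³/s vs Q_B = 3.511 m³/s, so channel B carries more.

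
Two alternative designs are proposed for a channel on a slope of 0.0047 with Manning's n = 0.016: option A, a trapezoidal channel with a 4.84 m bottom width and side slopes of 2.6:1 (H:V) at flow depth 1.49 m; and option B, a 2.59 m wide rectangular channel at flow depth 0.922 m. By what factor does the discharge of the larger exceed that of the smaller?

8.15

Channel A: With bottom width b = 4.84 m and side slope z = 2.6: A = (b + zy)y = (4.84 + 2.6×1.49)×1.49 = 12.98 m²; P = b + 2y√(1+z²) = 4.84 + 2×1.49×2.786 = 13.14 m. Hydraulic radius R = A/P = 12.98/13.14 = 0.988 m. Q_A = (1/0.016)·12.98·0.988^(2/3)·√0.0047 = 55.19 m³/s.
Channel B: Flow area A = b·y = 2.59 × 0.922 = 2.388 m². Wetted perimeter P = b + 2y = 2.59 + 2×0.922 = 4.434 m. Hydraulic radius R = A/P = 2.388/4.434 = 0.5386 m. Q_B = (1/0.016)·2.388·0.5386^(2/3)·√0.0047 = 6.773 m³/s.
The larger discharge is 55.19 m³/s and the smaller is 6.773 m³/s; the ratio is 8.15.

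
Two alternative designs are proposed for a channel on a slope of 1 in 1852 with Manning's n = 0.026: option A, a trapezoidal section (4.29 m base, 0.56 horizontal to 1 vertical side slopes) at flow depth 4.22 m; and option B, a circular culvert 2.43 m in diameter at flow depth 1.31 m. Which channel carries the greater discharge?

channel A

Channel A: With bottom width b = 4.29 m and side slope z = 0.56: A = (b + zy)y = (4.29 + 0.56×4.22)×4.22 = 28.08 m²; P = b + 2y√(1+z²) = 4.29 + 2×4.22×1.146 = 13.96 m. Hydraulic radius R = A/P = 28.08/13.96 = 2.011 m. Q_A = (1/0.026)·28.08·2.011^(2/3)·√0.00054 = 39.97 m³/s.
Channel B: For a circular section of diameter D = 2.43 m at depth y = 1.31 m, the central angle is θ = 2 arccos(1 − 2y/D) = 3.298 rad. Then A = (D²/8)(θ − sin θ) = 2.549 m² and P = Dθ/2 = 4.007 m. Hydraulic radius R = A/P = 2.549/4.007 = 0.6362 m. Q_B = (1/0.026)·2.549·0.6362^(2/3)·√0.00054 = 1.685 m³/s.
Q_A = 39.97 m³/s vs Q_B = 1.685 m³/s, so channel A carries more.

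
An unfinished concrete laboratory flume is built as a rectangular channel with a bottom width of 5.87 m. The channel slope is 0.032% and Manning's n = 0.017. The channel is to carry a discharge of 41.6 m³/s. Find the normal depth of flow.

y_n = 4.57 m

Manning's equation rearranged: A R^(2/3) = nQ / (1·√S) = 0.017 × 41.6 / (√0.00032) = 39.53.
At y = 4.09 m: A R^(2/3) = 34.32 — low.
At y = 5.32 m: A R^(2/3) = 47.76 — high.
At y = 4.57 m: A R^(2/3) = 39.51 — matches.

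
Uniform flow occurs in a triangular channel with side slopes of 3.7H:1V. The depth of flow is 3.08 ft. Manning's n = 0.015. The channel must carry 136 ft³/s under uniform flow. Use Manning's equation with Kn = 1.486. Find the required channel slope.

For a triangular section with side slope z = 3.7: A = zy² = 3.7×3.08² = 35.1 ft²; P = 2y√(1+z²) = 2×3.08×3.833 = 23.61 ft.
Hydraulic radius R = A/P = 35.1/23.61 = 1.487 ft.
From Manning's equation, S = [nQ / (1.486 A R^(2/3))]² = [0.015 × 136 / (1.486 × 35.1 × 1.487^(2/3))]² = 0.000902.

S = 0.000902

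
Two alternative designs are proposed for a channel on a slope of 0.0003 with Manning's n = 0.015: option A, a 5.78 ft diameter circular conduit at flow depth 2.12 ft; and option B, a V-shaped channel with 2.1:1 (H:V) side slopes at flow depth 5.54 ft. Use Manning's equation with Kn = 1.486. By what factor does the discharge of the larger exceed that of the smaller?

12.3

Channel A: For a circular section of diameter D = 5.78 ft at depth y = 2.12 ft, the central angle is θ = 2 arccos(1 − 2y/D) = 2.602 rad. Then A = (D²/8)(θ − sin θ) = 8.722 ft² and P = Dθ/2 = 7.52 ft. Hydraulic radius R = A/P = 8.722/7.52 = 1.16 ft. Q_A = (1.486/0.015)·8.722·1.16^(2/3)·√0.0003 = 16.52 ft³/s.
Channel B: For a triangular section with side slope z = 2.1: A = zy² = 2.1×5.54² = 64.45 ft²; P = 2y√(1+z²) = 2×5.54×2.326 = 25.77 ft. Hydraulic radius R = A/P = 64.45/25.77 = 2.501 ft. Q_B = (1.486/0.015)·64.45·2.501^(2/3)·√0.0003 = 203.8 ft³/s.
The larger discharge is 203.8 ft³/s and the smaller is 16.52 ft³/s; the ratio is 12.3.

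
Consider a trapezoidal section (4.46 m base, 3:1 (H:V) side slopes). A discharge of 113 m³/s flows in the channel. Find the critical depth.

y_c = 2.47 m

At critical depth, Q² T / (g A³) = 1, i.e. A³/T = Q²/g = 113²/9.81 = 1302.
Trying y = 2.04 m: A³/T = 602 — short.
Trying y = 2.92 m: A³/T = 2617 — over.
Trying y = 2.47 m: A³/T = 1307 — close enough.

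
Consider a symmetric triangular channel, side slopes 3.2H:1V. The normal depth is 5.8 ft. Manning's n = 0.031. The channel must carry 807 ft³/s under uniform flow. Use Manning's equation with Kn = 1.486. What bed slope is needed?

For a triangular section with side slope z = 3.2: A = zy² = 3.2×5.8² = 107.6 ft²; P = 2y√(1+z²) = 2×5.8×3.353 = 38.89 ft.
Hydraulic radius R = A/P = 107.6/38.89 = 2.768 ft.
From Manning's equation, S = [nQ / (1.486 A R^(2/3))]² = [0.031 × 807 / (1.486 × 107.6 × 2.768^(2/3))]² = 0.00629.

S = 0.00629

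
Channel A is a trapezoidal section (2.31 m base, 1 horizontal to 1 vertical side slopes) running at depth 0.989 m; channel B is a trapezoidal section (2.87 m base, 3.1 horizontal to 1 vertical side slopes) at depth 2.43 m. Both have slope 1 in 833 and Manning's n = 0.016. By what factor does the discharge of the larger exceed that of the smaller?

12.8

Channel A: With bottom width b = 2.31 m and side slope z = 1: A = (b + zy)y = (2.31 + 1×0.989)×0.989 = 3.263 m²; P = b + 2y√(1+z²) = 2.31 + 2×0.989×1.414 = 5.107 m. Hydraulic radius R = A/P = 3.263/5.107 = 0.6388 m. Q_A = (1/0.016)·3.263·0.6388^(2/3)·√0.0012 = 5.241 m³/s.
Channel B: With bottom width b = 2.87 m and side slope z = 3.1: A = (b + zy)y = (2.87 + 3.1×2.43)×2.43 = 25.28 m²; P = b + 2y√(1+z²) = 2.87 + 2×2.43×3.257 = 18.7 m. Hydraulic radius R = A/P = 25.28/18.7 = 1.352 m. Q_B = (1/0.016)·25.28·1.352^(2/3)·√0.0012 = 66.93 m³/s.
The larger discharge is 66.93 m³/s and the smaller is 5.241 m³/s; the ratio is 12.8.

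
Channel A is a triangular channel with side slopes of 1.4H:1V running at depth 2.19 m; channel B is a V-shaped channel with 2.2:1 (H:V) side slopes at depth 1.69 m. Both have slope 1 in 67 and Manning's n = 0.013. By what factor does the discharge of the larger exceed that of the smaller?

Channel A: For a triangular section with side slope z = 1.4: A = zy² = 1.4×2.19² = 6.715 m²; P = 2y√(1+z²) = 2×2.19×1.72 = 7.536 m. Hydraulic radius R = A/P = 6.715/7.536 = 0.891 m. Q_A = (1/0.013)·6.715·0.891^(2/3)·√0.01493 = 58.43 m³/s.
Channel B: For a triangular section with side slope z = 2.2: A = zy² = 2.2×1.69² = 6.283 m²; P = 2y√(1+z²) = 2×1.69×2.417 = 8.168 m. Hydraulic radius R = A/P = 6.283/8.168 = 0.7693 m. Q_B = (1/0.013)·6.283·0.7693^(2/3)·√0.01493 = 49.58 m³/s.
The larger discharge is 58.43 m³/s and the smaller is 49.58 m³/s; the ratio is 1.18.

1.18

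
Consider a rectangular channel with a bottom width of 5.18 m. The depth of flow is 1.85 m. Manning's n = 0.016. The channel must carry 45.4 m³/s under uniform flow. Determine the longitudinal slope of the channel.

Flow area A = b·y = 5.18 × 1.85 = 9.583 m². Wetted perimeter P = b + 2y = 5.18 + 2×1.85 = 8.88 m.
Hydraulic radius R = A/P = 9.583/8.88 = 1.079 m.
From Manning's equation, S = [nQ / (1 A R^(2/3))]² = [0.016 × 45.4 / (1 × 9.583 × 1.079^(2/3))]² = 0.00519.

S = 0.00519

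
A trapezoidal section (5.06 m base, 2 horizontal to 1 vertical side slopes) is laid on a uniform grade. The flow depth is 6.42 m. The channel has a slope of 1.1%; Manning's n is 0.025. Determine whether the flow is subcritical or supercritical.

With bottom width b = 5.06 m and side slope z = 2: A = (b + zy)y = (5.06 + 2×6.42)×6.42 = 114.9 m²; P = b + 2y√(1+z²) = 5.06 + 2×6.42×2.236 = 33.77 m.
Hydraulic radius R = A/P = 114.9/33.77 = 3.403 m.
V = (1/n) R^(2/3) √S = (1/0.025) × 3.403^(2/3) × √0.011 = 9.491 m/s. Hydraulic depth D_h = A/T = 114.9/30.74 = 3.738 m.
Froude number Fr = V/√(g·D_h) = 9.491/√(9.81×3.738) = 1.57, which is greater than 1, so the flow is supercritical.

supercritical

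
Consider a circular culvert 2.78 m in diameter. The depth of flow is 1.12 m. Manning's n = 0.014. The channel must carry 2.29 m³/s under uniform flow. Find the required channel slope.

S = 0.000389

For a circular section of diameter D = 2.78 m at depth y = 1.12 m, the central angle is θ = 2 arccos(1 − 2y/D) = 2.751 rad. Then A = (D²/8)(θ − sin θ) = 2.289 m² and P = Dθ/2 = 3.823 m.
Hydraulic radius R = A/P = 2.289/3.823 = 0.5987 m.
From Manning's equation, S = [nQ / (1 A R^(2/3))]² = [0.014 × 2.29 / (1 × 2.289 × 0.5987^(2/3))]² = 0.000389.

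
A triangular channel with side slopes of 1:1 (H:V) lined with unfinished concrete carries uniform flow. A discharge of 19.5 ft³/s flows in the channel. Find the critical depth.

y_c = 1.88 ft

At critical depth, Q² T / (g A³) = 1, i.e. A³/T = Q²/g = 19.5²/32.2 = 11.81.
Try y = 2.22 ft: A³/T = 26.96 — high.
Try y = 1.44 ft: A³/T = 3.096 — low.
Try y = 1.88 ft: A³/T = 11.74 — ≈ 11.81.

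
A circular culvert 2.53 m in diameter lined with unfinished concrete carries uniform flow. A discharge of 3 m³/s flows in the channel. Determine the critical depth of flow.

y_c = 0.767 m

At critical depth, Q² T / (g A³) = 1, i.e. A³/T = Q²/g = 3²/9.81 = 0.9174.
At y = 0.959 m: A³/T = 2.172 — high.
At y = 0.562 m: A³/T = 0.2732 — low.
At y = 0.767 m: A³/T = 0.9167 — matches.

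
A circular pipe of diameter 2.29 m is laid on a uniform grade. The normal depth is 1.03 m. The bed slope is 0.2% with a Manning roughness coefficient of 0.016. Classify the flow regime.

For a circular section of diameter D = 2.29 m at depth y = 1.03 m, the central angle is θ = 2 arccos(1 − 2y/D) = 2.94 rad. Then A = (D²/8)(θ − sin θ) = 1.796 m² and P = Dθ/2 = 3.367 m.
Hydraulic radius R = A/P = 1.796/3.367 = 0.5336 m.
V = (1/n) R^(2/3) √S = (1/0.016) × 0.5336^(2/3) × √0.002 = 1.839 m/s. Hydraulic depth D_h = A/T = 1.796/2.278 = 0.7885 m.
Froude number Fr = V/√(g·D_h) = 1.839/√(9.81×0.7885) = 0.661, which is less than 1, so the flow is subcritical.

subcritical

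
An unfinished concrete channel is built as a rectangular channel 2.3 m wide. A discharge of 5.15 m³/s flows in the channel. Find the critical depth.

y_c = 0.8 m

For a rectangular channel, critical depth y_c = (q²/g)^(1/3) where q = Q/b = 5.15/2.3 = 2.239 m²/s.
So y_c = (2.239²/9.81)^(1/3) = 0.8 m.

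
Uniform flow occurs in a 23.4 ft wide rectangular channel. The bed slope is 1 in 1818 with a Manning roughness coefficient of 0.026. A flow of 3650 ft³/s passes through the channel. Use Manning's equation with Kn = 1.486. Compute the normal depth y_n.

y_n = 28.4 ft

Manning's equation rearranged: A R^(2/3) = nQ / (1.486·√S) = 0.026 × 3650 / (1.486 × √0.0005501) = 2723.
At y = 24.3 ft: A R^(2/3) = 2255 — short.
At y = 30.8 ft: A R^(2/3) = 2997 — over.
At y = 28.4 ft: A R^(2/3) = 2721 — close enough.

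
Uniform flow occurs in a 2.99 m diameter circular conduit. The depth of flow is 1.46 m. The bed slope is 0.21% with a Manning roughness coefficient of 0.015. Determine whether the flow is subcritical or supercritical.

For a circular section of diameter D = 2.99 m at depth y = 1.46 m, the central angle is θ = 2 arccos(1 − 2y/D) = 3.095 rad. Then A = (D²/8)(θ − sin θ) = 3.406 m² and P = Dθ/2 = 4.627 m.
Hydraulic radius R = A/P = 3.406/4.627 = 0.7362 m.
V = (1/n) R^(2/3) √S = (1/0.015) × 0.7362^(2/3) × √0.0021 = 2.491 m/s. Hydraulic depth D_h = A/T = 3.406/2.989 = 1.139 m.
Froude number Fr = V/√(g·D_h) = 2.491/√(9.81×1.139) = 0.745, which is less than 1, so the flow is subcritical.

subcritical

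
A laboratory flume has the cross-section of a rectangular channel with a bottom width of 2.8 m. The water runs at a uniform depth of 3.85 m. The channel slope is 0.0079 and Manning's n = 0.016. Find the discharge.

Flow area A = b·y = 2.8 × 3.85 = 10.78 m². Wetted perimeter P = b + 2y = 2.8 + 2×3.85 = 10.5 m.
Hydraulic radius R = A/P = 10.78/10.5 = 1.027 m.
Manning's equation: Q = (1/n) A R^(2/3) S^(1/2) = (1/0.016) × 10.78 × 1.027^(2/3) × 0.0079^(1/2) = 60.9 m³/s.

Q = 60.9 m³/s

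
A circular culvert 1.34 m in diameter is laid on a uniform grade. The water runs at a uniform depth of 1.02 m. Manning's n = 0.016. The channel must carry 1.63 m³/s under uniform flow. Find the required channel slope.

For a circular section of diameter D = 1.34 m at depth y = 1.02 m, the central angle is θ = 2 arccos(1 − 2y/D) = 4.241 rad. Then A = (D²/8)(θ − sin θ) = 1.152 m² and P = Dθ/2 = 2.841 m.
Hydraulic radius R = A/P = 1.152/2.841 = 0.4054 m.
From Manning's equation, S = [nQ / (1 A R^(2/3))]² = [0.016 × 1.63 / (1 × 1.152 × 0.4054^(2/3))]² = 0.00171.

S = 0.00171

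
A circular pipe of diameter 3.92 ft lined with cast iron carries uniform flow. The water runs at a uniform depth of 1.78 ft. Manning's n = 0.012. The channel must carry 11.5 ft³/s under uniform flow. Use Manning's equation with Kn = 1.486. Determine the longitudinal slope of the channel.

S = 0.00034

For a circular section of diameter D = 3.92 ft at depth y = 1.78 ft, the central angle is θ = 2 arccos(1 − 2y/D) = 2.958 rad. Then A = (D²/8)(θ − sin θ) = 5.33 ft² and P = Dθ/2 = 5.797 ft.
Hydraulic radius R = A/P = 5.33/5.797 = 0.9194 ft.
From Manning's equation, S = [nQ / (1.486 A R^(2/3))]² = [0.012 × 11.5 / (1.486 × 5.33 × 0.9194^(2/3))]² = 0.00034.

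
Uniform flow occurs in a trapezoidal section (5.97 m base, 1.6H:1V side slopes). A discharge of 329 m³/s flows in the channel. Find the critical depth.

y_c = 4.59 m

At critical depth, Q² T / (g A³) = 1, i.e. A³/T = Q²/g = 329²/9.81 = 11030.
At y = 3.88 m: A³/T = 5738 — low.
At y = 4.59 m: A³/T = 11050 — ≈ 11030.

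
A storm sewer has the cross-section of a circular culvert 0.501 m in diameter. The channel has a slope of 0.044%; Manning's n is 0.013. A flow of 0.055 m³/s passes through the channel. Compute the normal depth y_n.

y_n = 0.306 m

Manning's equation rearranged: A R^(2/3) = nQ / (1·√S) = 0.013 × 0.055 / (√0.00044) = 0.03409.
Try y = 0.339 m: A R^(2/3) = 0.03948 — high.
Try y = 0.216 m: A R^(2/3) = 0.01905 — low.
Try y = 0.306 m: A R^(2/3) = 0.03406 — ≈ 0.03409.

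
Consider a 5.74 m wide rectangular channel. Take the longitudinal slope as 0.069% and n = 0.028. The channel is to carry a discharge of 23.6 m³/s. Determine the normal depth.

y_n = 3.3 m

Manning's equation rearranged: A R^(2/3) = nQ / (1·√S) = 0.028 × 23.6 / (√0.00069) = 25.16.
Try y = 3.68 m: A R^(2/3) = 29.05 — high.
Try y = 2.85 m: A R^(2/3) = 20.76 — low.
Try y = 3.3 m: A R^(2/3) = 25.21 — ≈ 25.16.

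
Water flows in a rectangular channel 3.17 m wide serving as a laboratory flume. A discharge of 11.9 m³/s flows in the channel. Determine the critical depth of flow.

For a rectangular channel, critical depth y_c = (q²/g)^(1/3) where q = Q/b = 11.9/3.17 = 3.754 m²/s.
So y_c = (3.754²/9.81)^(1/3) = 1.13 m.

y_c = 1.13 m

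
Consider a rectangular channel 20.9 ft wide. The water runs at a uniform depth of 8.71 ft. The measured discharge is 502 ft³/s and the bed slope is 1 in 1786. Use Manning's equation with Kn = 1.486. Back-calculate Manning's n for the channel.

n = 0.036

Flow area A = b·y = 20.9 × 8.71 = 182 ft². Wetted perimeter P = b + 2y = 20.9 + 2×8.71 = 38.32 ft.
Hydraulic radius R = A/P = 182/38.32 = 4.75 ft.
Rearranging Manning's equation: n = (1.486/Q) A R^(2/3) S^(1/2) = (1.486/502) × 182 × 4.75^(2/3) × √0.0005599 = 0.036.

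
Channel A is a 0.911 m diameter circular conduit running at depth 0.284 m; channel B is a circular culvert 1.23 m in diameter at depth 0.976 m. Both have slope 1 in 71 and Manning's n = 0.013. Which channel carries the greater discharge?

channel B

Channel A: For a circular section of diameter D = 0.911 m at depth y = 0.284 m, the central angle is θ = 2 arccos(1 − 2y/D) = 2.37 rad. Then A = (D²/8)(θ − sin θ) = 0.1734 m² and P = Dθ/2 = 1.079 m. Hydraulic radius R = A/P = 0.1734/1.079 = 0.1607 m. Q_A = (1/0.013)·0.1734·0.1607^(2/3)·√0.01408 = 0.468 m³/s.
Channel B: For a circular section of diameter D = 1.23 m at depth y = 0.976 m, the central angle is θ = 2 arccos(1 − 2y/D) = 4.396 rad. Then A = (D²/8)(θ − sin θ) = 1.011 m² and P = Dθ/2 = 2.704 m. Hydraulic radius R = A/P = 1.011/2.704 = 0.374 m. Q_B = (1/0.013)·1.011·0.374^(2/3)·√0.01408 = 4.791 m³/s.
Q_A = 0.468 m³/s vs Q_B = 4.791 m³/s, so channel B carries more.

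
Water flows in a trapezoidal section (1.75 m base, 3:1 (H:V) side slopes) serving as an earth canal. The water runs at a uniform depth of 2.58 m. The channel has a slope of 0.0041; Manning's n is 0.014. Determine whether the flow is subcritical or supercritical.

supercritical

With bottom width b = 1.75 m and side slope z = 3: A = (b + zy)y = (1.75 + 3×2.58)×2.58 = 24.48 m²; P = b + 2y√(1+z²) = 1.75 + 2×2.58×3.162 = 18.07 m.
Hydraulic radius R = A/P = 24.48/18.07 = 1.355 m.
V = (1/n) R^(2/3) √S = (1/0.014) × 1.355^(2/3) × √0.0041 = 5.601 m/s. Hydraulic depth D_h = A/T = 24.48/17.23 = 1.421 m.
Froude number Fr = V/√(g·D_h) = 5.601/√(9.81×1.421) = 1.5, which is greater than 1, so the flow is supercritical.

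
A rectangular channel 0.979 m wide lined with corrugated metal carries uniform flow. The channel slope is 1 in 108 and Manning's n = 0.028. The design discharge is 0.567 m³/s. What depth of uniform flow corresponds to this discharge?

y_n = 0.445 m

Manning's equation rearranged: A R^(2/3) = nQ / (1·√S) = 0.028 × 0.567 / (√0.009259) = 0.165.
Try y = 0.377 m: A R^(2/3) = 0.1316 — too small.
Try y = 0.506 m: A R^(2/3) = 0.196 — too large.
Try y = 0.445 m: A R^(2/3) = 0.165 — matches.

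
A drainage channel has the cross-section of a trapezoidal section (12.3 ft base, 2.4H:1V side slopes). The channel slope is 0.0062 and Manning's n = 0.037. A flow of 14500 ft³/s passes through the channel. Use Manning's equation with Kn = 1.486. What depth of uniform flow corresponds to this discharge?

Manning's equation rearranged: A R^(2/3) = nQ / (1.486·√S) = 0.037 × 14500 / (1.486 × √0.0062) = 4585.
At y = 22.4 ft: A R^(2/3) = 7535 — too large.
At y = 14.1 ft: A R^(2/3) = 2514 — too small.
At y = 18.2 ft: A R^(2/3) = 4579 — close enough.

y_n = 18.2 ft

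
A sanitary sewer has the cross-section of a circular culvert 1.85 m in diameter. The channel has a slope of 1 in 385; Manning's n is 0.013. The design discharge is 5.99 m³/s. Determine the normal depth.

Manning's equation rearranged: A R^(2/3) = nQ / (1·√S) = 0.013 × 5.99 / (√0.002597) = 1.528.
At y = 1.17 m: A R^(2/3) = 1.169 — short.
At y = 1.72 m: A R^(2/3) = 1.728 — over.
At y = 1.44 m: A R^(2/3) = 1.528 — ≈ 1.528.

y_n = 1.44 m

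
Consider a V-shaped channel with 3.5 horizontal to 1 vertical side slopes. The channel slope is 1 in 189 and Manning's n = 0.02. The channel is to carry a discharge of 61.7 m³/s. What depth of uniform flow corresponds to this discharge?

Manning's equation rearranged: A R^(2/3) = nQ / (1·√S) = 0.02 × 61.7 / (√0.005291) = 16.96.
Try y = 1.65 m: A R^(2/3) = 8.165 — low.
Try y = 2.17 m: A R^(2/3) = 16.95 — close enough.

y_n = 2.17 m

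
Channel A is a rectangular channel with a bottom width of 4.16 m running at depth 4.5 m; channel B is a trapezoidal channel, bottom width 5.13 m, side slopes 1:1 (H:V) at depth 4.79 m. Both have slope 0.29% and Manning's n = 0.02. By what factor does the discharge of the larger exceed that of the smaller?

Channel A: Flow area A = b·y = 4.16 × 4.5 = 18.72 m². Wetted perimeter P = b + 2y = 4.16 + 2×4.5 = 13.16 m. Hydraulic radius R = A/P = 18.72/13.16 = 1.422 m. Q_A = (1/0.02)·18.72·1.422^(2/3)·√0.0029 = 63.75 m³/s.
Channel B: With bottom width b = 5.13 m and side slope z = 1: A = (b + zy)y = (5.13 + 1×4.79)×4.79 = 47.52 m²; P = b + 2y√(1+z²) = 5.13 + 2×4.79×1.414 = 18.68 m. Hydraulic radius R = A/P = 47.52/18.68 = 2.544 m. Q_B = (1/0.02)·47.52·2.544^(2/3)·√0.0029 = 238.4 m³/s.
The larger discharge is 238.4 m³/s and the smaller is 63.75 m³/s; the ratio is 3.74.

3.74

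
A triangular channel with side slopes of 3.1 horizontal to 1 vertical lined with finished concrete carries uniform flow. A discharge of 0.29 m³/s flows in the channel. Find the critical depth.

y_c = 0.282 m

At critical depth, Q² T / (g A³) = 1, i.e. A³/T = Q²/g = 0.29²/9.81 = 0.008573.
At y = 0.327 m: A³/T = 0.01797 — high.
At y = 0.246 m: A³/T = 0.004329 — low.
At y = 0.282 m: A³/T = 0.008569 — ≈ 0.008573.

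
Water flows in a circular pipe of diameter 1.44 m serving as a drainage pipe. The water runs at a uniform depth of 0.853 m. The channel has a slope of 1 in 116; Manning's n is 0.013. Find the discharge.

For a circular section of diameter D = 1.44 m at depth y = 0.853 m, the central angle is θ = 2 arccos(1 − 2y/D) = 3.513 rad. Then A = (D²/8)(θ − sin θ) = 1.005 m² and P = Dθ/2 = 2.529 m.
Hydraulic radius R = A/P = 1.005/2.529 = 0.3972 m.
Manning's equation: Q = (1/n) A R^(2/3) S^(1/2) = (1/0.013) × 1.005 × 0.3972^(2/3) × 0.008621^(1/2) = 3.88 m³/s.

Q = 3.88 m³/s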